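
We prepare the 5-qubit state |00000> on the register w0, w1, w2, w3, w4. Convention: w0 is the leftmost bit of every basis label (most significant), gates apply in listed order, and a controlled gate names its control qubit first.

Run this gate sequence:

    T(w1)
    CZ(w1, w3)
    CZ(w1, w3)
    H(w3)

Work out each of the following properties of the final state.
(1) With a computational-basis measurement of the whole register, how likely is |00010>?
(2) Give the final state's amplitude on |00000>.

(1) Outcome |00010> occurs with probability 1/2. Key observation: the block from step 2 through step 3 cancels to the identity and can be dropped.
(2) The amplitude on |00000> is sqrt(2)/2.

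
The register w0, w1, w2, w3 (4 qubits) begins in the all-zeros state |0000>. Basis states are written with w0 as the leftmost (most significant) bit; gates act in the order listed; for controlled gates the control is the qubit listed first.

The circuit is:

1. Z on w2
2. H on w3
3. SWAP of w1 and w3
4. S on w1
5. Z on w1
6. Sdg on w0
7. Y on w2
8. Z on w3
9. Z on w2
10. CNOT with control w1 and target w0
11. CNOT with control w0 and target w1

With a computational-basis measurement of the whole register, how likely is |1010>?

The probability of measuring |1010> is 1/2.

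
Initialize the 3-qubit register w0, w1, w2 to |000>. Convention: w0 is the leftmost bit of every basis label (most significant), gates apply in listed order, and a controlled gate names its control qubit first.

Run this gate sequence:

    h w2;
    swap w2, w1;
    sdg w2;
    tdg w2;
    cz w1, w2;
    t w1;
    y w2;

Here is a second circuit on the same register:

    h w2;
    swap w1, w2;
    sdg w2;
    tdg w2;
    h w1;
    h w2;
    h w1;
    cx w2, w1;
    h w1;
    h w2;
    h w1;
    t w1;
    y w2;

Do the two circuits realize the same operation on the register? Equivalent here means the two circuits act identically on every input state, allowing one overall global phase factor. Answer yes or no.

No, they are not equivalent — no single phase factor reconciles the two unitaries.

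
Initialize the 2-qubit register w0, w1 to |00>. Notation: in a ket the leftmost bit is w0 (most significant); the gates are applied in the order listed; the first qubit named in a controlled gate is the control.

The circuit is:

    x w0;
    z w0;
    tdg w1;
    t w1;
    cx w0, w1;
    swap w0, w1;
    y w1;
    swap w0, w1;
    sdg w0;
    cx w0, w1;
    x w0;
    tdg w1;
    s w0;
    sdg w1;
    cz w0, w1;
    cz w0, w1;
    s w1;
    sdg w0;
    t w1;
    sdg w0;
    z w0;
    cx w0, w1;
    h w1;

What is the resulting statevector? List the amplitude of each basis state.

The resulting statevector has amplitude 0 on |00>, 0 on |01>, -sqrt(2)/2 on |10>, -sqrt(2)/2 on |11>.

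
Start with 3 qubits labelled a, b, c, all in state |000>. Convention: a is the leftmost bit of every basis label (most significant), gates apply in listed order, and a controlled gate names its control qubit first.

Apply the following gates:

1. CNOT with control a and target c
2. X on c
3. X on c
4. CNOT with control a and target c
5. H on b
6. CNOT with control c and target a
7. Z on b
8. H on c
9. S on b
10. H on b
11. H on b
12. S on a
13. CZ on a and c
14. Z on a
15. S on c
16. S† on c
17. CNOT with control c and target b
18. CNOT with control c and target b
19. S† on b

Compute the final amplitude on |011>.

The final state's coefficient on |011> equals -1/2. Key observation: gates 1-4 undo each other exactly, leaving only the rest of the circuit to track.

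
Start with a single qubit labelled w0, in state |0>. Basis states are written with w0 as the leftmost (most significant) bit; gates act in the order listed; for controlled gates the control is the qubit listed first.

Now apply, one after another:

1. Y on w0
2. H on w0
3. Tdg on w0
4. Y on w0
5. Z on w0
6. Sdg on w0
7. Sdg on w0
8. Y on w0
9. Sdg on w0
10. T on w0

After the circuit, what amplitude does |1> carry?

The amplitude on |1> is -sqrt(2)/2.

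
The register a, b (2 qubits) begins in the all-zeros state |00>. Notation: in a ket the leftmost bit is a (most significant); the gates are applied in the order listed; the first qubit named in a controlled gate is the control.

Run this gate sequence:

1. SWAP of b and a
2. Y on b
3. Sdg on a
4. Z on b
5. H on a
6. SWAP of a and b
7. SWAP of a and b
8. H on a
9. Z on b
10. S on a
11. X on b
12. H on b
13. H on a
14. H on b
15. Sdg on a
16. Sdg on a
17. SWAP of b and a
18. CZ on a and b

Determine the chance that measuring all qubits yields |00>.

Outcome |00> occurs with probability 1/2. Key observation: the block from step 3 through step 10 cancels to the identity and can be dropped.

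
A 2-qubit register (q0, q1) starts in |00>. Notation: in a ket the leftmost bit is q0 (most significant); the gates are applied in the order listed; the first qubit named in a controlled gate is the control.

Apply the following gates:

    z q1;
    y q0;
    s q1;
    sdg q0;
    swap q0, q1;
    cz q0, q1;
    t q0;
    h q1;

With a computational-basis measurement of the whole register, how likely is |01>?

A full measurement returns |01> with probability 1/2.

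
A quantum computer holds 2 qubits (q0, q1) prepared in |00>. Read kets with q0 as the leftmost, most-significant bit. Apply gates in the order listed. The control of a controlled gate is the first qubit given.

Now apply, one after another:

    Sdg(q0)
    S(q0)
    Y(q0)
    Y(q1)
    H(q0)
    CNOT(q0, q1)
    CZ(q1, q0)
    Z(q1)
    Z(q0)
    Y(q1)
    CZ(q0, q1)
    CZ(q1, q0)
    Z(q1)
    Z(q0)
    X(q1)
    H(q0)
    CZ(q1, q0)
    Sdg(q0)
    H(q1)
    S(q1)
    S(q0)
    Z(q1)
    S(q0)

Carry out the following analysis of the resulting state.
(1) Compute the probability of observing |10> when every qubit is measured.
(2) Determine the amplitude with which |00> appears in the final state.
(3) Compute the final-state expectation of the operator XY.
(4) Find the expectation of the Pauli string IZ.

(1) Outcome |10> occurs with probability 1/2.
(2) The final state's coefficient on |00> equals -sqrt(2)*I/2.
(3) The observable XY averages to 0.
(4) The expectation value of IZ is 1.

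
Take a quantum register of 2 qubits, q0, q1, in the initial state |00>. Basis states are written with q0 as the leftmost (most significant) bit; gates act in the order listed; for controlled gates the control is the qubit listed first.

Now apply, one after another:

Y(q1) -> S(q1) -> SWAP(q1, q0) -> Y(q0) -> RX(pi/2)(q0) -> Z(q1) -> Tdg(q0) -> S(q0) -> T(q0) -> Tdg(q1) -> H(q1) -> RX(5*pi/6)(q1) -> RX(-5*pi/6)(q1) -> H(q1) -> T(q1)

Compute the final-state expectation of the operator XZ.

In the final state, XZ has expectation 1. Key observation: the block from step 10 through step 15 cancels to the identity and can be dropped.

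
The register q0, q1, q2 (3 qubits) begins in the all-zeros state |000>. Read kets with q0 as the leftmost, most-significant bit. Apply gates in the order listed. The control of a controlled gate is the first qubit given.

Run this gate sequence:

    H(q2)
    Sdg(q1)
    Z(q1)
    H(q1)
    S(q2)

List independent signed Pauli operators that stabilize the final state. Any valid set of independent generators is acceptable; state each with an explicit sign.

The final state is stabilized by the group generated by +IXI, +IIY, +ZII; other independent generating sets are equally valid.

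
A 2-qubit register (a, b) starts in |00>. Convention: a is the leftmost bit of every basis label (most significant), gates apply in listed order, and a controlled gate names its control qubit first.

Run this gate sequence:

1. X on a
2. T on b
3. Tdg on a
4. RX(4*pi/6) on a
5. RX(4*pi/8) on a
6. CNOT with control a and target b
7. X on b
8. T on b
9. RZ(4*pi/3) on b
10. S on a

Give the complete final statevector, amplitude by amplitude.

After the circuit, the state carries amplitude 0 on |00>, (sqrt(2) + sqrt(6))*exp(I*pi/6)/4 on |01>, (-sqrt(2) + sqrt(6))*exp(7*I*pi/12)/4 on |10>, 0 on |11>.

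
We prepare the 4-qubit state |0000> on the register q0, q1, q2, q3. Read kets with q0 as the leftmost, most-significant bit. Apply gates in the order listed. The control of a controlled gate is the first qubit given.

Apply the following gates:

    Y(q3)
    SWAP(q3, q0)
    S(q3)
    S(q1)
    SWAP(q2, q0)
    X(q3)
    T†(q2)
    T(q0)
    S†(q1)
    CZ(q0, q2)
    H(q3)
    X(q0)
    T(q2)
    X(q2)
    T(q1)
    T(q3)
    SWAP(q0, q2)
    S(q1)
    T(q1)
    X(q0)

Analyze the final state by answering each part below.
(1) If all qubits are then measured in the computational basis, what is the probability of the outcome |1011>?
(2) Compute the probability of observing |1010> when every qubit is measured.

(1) Outcome |1011> occurs with probability 1/2.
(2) The probability of measuring |1010> is 1/2.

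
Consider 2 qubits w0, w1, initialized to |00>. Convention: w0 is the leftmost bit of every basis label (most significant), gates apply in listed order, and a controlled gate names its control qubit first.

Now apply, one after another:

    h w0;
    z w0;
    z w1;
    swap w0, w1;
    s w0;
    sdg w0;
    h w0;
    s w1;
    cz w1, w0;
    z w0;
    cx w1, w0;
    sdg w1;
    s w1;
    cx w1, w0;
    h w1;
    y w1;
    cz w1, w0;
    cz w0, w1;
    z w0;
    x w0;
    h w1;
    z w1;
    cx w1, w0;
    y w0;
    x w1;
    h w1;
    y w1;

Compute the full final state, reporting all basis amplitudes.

After the circuit, the state carries amplitude sqrt(2)*(1 - I)/4 on |00>, sqrt(2)*(1 + I)/4 on |01>, sqrt(2)*(1 + I)/4 on |10>, sqrt(2)*(1 - I)/4 on |11>. Key observation: gates 5-6 undo each other exactly, leaving only the rest of the circuit to track.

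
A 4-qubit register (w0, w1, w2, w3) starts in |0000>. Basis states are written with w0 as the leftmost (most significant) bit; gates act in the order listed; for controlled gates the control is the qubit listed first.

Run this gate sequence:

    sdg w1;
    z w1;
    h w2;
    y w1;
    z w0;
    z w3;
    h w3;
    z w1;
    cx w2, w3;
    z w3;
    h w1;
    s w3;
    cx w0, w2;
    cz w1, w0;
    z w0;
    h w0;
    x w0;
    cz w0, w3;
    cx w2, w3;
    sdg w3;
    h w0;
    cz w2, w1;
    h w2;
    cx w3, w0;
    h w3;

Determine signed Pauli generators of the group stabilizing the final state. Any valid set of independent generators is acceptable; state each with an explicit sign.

The final state is stabilized by the group generated by +XZZY, +IXIZ, -IIXZ, -ZIIZ; other independent generating sets are equally valid.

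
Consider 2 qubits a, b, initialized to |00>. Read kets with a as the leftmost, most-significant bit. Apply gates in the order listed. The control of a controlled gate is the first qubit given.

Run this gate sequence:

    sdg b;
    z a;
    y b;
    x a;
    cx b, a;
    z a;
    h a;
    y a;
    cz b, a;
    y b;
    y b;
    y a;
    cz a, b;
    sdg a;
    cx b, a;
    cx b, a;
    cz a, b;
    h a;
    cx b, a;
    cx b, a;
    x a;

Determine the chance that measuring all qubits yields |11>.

Outcome |11> occurs with probability 1/2.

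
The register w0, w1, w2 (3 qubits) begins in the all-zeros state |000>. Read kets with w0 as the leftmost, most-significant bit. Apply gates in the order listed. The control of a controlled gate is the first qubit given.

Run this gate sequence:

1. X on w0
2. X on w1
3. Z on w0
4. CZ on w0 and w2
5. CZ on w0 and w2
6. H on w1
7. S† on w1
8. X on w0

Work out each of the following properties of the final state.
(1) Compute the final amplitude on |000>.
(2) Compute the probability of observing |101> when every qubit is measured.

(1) The amplitude on |000> is -sqrt(2)/2. Key observation: the block from step 4 through step 5 cancels to the identity and can be dropped.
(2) Outcome |101> occurs with probability 0.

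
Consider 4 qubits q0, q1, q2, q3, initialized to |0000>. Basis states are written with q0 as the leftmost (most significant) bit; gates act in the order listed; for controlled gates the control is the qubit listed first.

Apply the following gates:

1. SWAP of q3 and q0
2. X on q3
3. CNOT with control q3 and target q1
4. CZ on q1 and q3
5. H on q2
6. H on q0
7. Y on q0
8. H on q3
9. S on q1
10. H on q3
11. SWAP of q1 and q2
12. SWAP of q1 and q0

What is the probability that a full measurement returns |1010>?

The probability of measuring |1010> is 0.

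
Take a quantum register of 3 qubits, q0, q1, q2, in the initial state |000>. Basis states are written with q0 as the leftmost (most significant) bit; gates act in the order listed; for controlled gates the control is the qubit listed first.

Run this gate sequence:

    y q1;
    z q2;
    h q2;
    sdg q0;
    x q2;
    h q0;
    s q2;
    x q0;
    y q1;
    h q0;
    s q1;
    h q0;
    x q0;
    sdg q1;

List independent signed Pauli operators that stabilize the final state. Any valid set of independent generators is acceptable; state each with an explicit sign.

The final state is stabilized by the group generated by +XII, +IIY, +IZI; other independent generating sets are equally valid.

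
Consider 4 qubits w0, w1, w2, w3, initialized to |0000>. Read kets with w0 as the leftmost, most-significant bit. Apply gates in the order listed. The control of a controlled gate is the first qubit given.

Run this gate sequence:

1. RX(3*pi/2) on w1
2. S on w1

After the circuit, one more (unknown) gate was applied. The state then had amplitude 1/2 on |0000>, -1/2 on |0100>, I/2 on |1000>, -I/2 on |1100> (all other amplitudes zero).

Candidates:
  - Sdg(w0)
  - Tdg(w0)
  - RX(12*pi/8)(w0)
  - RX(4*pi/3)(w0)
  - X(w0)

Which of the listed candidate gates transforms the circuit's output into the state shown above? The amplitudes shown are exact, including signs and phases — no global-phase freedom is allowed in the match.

The applied gate was RX(12*pi/8)(w0).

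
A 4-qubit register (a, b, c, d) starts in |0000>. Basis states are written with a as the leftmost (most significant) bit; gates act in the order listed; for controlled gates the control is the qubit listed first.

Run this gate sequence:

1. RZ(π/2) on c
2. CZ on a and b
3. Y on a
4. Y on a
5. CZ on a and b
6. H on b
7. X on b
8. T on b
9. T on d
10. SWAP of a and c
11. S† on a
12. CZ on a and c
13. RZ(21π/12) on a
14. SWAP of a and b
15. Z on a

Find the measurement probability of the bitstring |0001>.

A full measurement returns |0001> with probability 0. Key observation: the block from step 2 through step 5 cancels to the identity and can be dropped.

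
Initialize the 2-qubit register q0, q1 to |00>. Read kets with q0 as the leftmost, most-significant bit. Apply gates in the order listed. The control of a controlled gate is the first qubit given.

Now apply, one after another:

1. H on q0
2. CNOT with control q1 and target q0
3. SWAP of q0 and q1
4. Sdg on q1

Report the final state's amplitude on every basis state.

The final amplitudes are sqrt(2)/2 on |00>, -sqrt(2)*I/2 on |01>, 0 on |10>, 0 on |11>.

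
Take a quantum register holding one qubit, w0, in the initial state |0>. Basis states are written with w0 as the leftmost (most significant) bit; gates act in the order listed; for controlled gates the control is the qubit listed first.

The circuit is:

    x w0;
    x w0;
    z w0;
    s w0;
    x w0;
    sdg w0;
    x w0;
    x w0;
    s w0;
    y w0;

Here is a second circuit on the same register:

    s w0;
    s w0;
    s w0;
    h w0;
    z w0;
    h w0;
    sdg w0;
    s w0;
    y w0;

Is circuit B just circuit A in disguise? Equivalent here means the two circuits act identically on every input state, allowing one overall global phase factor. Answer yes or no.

Yes, they are equivalent — the unitaries differ by at most a global phase.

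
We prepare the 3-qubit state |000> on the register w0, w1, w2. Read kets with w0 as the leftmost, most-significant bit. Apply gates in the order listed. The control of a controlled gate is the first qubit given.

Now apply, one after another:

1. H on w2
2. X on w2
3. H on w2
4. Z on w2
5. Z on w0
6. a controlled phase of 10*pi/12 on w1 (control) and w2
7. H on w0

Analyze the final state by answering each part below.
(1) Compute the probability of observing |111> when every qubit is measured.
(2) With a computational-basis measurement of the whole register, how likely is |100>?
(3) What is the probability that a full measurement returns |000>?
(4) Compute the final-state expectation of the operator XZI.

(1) A full measurement returns |111> with probability 0. Key observation: the block from step 1 through step 4 cancels to the identity and can be dropped.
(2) The probability of measuring |100> is 1/2.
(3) The probability of measuring |000> is 1/2.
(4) The observable XZI averages to 1.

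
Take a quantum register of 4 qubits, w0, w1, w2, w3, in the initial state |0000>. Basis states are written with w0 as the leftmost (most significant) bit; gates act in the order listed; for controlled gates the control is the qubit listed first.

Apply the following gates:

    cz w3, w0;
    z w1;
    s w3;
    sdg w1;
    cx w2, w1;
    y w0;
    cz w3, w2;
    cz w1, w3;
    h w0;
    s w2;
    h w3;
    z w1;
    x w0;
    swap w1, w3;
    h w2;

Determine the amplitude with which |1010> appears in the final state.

The final state's coefficient on |1010> equals sqrt(2)*I/4.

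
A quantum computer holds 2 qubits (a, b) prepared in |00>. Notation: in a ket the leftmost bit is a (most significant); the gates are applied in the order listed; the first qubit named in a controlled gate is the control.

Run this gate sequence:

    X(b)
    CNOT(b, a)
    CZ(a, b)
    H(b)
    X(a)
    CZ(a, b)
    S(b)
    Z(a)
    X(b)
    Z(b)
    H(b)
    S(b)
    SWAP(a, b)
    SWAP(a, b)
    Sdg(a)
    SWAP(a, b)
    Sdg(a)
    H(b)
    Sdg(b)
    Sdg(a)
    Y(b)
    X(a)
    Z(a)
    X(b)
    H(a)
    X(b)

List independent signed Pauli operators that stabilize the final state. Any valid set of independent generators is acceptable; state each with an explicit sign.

The stabilizer group can be generated by -IY, -ZI, among other valid generating sets.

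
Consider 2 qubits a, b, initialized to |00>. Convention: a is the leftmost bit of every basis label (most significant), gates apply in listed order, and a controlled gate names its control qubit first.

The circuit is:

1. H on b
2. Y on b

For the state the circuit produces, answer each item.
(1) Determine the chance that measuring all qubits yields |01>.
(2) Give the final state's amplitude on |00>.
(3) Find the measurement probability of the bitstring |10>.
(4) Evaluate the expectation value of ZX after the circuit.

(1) Outcome |01> occurs with probability 1/2.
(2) The final state's coefficient on |00> equals -sqrt(2)*I/2.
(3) A full measurement returns |10> with probability 0.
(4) The observable ZX averages to -1.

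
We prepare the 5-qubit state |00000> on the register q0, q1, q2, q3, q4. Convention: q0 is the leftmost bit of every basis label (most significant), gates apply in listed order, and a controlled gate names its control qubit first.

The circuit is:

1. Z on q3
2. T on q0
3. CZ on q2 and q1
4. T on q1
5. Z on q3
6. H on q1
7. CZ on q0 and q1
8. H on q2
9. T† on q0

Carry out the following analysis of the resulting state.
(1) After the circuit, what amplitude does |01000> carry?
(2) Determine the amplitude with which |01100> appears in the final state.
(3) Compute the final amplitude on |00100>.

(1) The final state's coefficient on |01000> equals 1/2.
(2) The amplitude on |01100> is 1/2.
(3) The final state's coefficient on |00100> equals 1/2.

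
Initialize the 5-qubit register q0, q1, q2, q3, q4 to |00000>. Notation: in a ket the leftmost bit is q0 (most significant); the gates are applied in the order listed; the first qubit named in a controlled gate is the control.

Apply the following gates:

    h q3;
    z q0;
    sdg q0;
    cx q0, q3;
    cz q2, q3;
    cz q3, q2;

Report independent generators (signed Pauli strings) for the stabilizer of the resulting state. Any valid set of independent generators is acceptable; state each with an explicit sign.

One valid set of independent stabilizer generators is +IIIXI, +ZIIII, +IZIII, +IIZII, +IIIIZ (any independent generating set of the same group is equally correct).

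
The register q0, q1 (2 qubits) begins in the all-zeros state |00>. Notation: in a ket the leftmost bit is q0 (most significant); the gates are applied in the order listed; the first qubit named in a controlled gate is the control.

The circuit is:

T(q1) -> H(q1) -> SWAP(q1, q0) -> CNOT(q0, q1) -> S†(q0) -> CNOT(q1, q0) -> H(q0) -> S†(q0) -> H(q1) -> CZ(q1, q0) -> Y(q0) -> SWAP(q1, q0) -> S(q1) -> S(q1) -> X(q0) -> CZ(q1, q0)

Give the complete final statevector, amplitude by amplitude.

The resulting statevector has amplitude sqrt(2)*(1 + I)/4 on |00>, sqrt(2)*(1 - I)/4 on |01>, sqrt(2)*(-1 + I)/4 on |10>, sqrt(2)*(1 + I)/4 on |11>.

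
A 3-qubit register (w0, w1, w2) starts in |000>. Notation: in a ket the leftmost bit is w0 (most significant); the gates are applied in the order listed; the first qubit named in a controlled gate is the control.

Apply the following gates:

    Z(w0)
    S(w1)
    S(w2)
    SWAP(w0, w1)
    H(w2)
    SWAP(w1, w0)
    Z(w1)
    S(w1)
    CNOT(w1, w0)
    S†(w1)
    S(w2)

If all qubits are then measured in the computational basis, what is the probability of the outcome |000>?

A full measurement returns |000> with probability 1/2.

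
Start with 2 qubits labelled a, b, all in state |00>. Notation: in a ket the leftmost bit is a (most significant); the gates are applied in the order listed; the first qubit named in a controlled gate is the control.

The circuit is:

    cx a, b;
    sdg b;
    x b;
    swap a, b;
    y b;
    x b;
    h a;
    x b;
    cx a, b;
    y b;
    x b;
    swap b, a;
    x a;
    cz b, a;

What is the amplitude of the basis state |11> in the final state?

The final state's coefficient on |11> equals -sqrt(2)/2.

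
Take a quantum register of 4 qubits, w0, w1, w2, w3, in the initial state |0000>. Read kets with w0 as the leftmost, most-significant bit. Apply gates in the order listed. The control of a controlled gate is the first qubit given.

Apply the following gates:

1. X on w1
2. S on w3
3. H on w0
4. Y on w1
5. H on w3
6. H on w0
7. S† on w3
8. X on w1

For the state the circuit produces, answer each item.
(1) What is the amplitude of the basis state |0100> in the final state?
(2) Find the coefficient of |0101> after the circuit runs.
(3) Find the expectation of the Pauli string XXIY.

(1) The amplitude on |0100> is -sqrt(2)*I/2.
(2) The amplitude on |0101> is -sqrt(2)/2.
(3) The expectation value of XXIY is 0.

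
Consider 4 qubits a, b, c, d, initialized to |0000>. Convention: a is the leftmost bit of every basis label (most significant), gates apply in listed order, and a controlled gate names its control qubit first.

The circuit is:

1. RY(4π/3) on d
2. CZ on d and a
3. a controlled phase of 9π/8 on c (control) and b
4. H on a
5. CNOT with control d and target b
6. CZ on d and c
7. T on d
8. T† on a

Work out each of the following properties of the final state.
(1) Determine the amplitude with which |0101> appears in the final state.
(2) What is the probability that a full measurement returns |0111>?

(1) The final state's coefficient on |0101> equals sqrt(6)*exp(I*pi/4)/4.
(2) The probability of measuring |0111> is 0.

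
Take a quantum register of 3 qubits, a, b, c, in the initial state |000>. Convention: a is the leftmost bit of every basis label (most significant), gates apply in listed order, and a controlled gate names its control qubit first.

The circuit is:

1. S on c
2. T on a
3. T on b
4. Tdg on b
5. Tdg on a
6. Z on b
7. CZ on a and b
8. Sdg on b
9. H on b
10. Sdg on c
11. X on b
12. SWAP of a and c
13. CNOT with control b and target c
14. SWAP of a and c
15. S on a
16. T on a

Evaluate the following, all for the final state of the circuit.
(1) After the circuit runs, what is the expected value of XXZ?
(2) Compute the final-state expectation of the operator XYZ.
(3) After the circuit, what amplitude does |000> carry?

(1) In the final state, XXZ has expectation -sqrt(2)/2. Key observation: the block from step 2 through step 5 cancels to the identity and can be dropped.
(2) The observable XYZ averages to sqrt(2)/2.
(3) The amplitude on |000> is sqrt(2)/2.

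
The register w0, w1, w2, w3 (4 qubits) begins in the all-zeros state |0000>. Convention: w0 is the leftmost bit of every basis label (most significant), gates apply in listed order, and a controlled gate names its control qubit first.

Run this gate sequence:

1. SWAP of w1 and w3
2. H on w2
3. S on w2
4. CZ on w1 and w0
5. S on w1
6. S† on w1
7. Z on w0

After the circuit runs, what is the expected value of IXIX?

The observable IXIX averages to 0. Key observation: steps 5-6 multiply out to the identity, so the circuit reduces to the remaining gates.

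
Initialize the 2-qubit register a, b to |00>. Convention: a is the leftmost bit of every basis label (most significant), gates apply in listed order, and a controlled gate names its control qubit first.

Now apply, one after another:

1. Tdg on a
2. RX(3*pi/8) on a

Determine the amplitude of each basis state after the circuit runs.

The final amplitudes are cos(3*pi/16) on |00>, 0 on |01>, -I*sin(3*pi/16) on |10>, 0 on |11>.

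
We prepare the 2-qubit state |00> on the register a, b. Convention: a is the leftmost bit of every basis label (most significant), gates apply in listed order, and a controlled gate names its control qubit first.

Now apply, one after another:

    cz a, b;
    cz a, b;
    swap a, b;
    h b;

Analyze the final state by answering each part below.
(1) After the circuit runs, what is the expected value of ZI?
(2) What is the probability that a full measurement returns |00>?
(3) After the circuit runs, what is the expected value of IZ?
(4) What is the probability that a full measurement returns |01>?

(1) The observable ZI averages to 1. Key observation: the block from step 1 through step 2 cancels to the identity and can be dropped.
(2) The probability of measuring |00> is 1/2.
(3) The observable IZ averages to 0.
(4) A full measurement returns |01> with probability 1/2.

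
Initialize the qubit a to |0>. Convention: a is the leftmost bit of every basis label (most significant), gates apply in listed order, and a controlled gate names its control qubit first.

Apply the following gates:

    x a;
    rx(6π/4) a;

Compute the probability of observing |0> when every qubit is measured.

Outcome |0> occurs with probability 1/2.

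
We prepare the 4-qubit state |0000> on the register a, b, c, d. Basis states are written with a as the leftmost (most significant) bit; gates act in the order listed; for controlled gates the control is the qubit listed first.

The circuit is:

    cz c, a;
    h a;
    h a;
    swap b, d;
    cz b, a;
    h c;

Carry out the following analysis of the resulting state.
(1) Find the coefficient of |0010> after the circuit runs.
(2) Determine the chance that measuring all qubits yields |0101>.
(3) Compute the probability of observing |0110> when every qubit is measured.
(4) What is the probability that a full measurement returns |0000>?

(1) |0010> carries amplitude sqrt(2)/2 in the final state.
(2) The probability of measuring |0101> is 0.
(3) Outcome |0110> occurs with probability 0.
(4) The probability of measuring |0000> is 1/2.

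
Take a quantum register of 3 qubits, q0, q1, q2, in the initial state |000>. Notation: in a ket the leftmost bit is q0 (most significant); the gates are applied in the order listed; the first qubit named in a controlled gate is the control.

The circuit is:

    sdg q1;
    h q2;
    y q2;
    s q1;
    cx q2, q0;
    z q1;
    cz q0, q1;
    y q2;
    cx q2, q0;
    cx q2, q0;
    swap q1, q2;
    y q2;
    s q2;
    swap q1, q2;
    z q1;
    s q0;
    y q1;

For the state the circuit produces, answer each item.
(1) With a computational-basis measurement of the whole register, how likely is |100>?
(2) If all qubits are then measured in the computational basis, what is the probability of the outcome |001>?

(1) Outcome |100> occurs with probability 1/2.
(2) A full measurement returns |001> with probability 1/2.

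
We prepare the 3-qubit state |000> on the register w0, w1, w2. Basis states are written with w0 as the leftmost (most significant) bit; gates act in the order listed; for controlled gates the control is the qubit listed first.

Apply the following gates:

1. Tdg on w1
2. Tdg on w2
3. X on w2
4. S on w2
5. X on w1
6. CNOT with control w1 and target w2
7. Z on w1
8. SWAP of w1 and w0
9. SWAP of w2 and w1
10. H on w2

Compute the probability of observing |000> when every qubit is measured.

Outcome |000> occurs with probability 0.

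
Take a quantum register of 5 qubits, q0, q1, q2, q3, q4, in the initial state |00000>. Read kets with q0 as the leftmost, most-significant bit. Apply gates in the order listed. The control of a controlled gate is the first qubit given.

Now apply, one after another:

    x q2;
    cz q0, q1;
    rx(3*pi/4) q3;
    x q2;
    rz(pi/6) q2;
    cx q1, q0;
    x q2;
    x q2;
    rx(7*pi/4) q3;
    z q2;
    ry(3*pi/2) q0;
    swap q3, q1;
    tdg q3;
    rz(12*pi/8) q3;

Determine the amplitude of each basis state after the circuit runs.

The final amplitudes are -exp(I*pi/6)/2 on |00000>, exp(2*I*pi/3)/2 on |01000>, exp(I*pi/6)/2 on |10000>, -exp(2*I*pi/3)/2 on |11000>, and 0 on every other basis state. Key observation: the block from step 7 through step 8 cancels to the identity and can be dropped.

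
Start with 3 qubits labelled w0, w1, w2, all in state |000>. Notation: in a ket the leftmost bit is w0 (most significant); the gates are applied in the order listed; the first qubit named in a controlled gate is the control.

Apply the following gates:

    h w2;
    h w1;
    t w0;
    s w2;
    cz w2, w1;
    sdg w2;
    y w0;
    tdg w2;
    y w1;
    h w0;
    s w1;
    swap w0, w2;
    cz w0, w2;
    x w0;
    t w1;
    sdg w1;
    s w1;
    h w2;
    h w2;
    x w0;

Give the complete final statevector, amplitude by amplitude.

The final amplitudes are sqrt(2)/4 on |000>, -sqrt(2)/4 on |001>, -sqrt(2)*exp(3*I*pi/4)/4 on |010>, sqrt(2)*exp(3*I*pi/4)/4 on |011>, sqrt(2)*exp(3*I*pi/4)/4 on |100>, sqrt(2)*exp(3*I*pi/4)/4 on |101>, -sqrt(2)*I/4 on |110>, -sqrt(2)*I/4 on |111>. Key observation: steps 18-19 multiply out to the identity, so the circuit reduces to the remaining gates.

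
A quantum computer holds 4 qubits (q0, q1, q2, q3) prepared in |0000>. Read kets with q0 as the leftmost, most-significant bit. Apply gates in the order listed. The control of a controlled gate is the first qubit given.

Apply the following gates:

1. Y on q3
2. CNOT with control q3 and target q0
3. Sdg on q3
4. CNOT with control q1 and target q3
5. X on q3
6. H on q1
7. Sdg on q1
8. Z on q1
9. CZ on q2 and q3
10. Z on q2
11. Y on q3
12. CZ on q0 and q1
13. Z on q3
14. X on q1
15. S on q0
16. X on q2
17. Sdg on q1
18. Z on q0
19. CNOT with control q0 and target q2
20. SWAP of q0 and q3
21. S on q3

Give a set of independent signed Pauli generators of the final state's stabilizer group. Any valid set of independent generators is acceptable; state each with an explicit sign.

The final state is stabilized by the group generated by +IXII, -ZIII, +IIZI, -IIIZ; other independent generating sets are equally valid.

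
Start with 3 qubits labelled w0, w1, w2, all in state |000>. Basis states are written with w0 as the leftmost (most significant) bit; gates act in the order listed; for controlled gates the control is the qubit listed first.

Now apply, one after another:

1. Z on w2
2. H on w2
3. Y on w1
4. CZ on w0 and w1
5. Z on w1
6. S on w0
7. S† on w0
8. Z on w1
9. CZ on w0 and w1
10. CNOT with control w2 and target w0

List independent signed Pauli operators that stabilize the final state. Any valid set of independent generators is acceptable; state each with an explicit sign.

One valid set of independent stabilizer generators is +XIX, +ZIZ, -IZI (any independent generating set of the same group is equally correct). Key observation: steps 4-9 multiply out to the identity, so the circuit reduces to the remaining gates.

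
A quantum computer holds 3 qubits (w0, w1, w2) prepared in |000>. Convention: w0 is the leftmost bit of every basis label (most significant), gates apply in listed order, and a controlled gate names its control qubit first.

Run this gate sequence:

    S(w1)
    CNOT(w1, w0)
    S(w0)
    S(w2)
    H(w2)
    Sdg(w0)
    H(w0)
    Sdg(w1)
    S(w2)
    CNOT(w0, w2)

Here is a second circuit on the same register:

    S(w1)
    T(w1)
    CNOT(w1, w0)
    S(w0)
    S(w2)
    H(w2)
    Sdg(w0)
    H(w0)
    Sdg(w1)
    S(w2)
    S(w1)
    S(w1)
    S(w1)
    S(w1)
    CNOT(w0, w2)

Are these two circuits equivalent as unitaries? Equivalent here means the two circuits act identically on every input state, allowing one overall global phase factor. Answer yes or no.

No — the two circuits implement different unitaries, even allowing a global phase.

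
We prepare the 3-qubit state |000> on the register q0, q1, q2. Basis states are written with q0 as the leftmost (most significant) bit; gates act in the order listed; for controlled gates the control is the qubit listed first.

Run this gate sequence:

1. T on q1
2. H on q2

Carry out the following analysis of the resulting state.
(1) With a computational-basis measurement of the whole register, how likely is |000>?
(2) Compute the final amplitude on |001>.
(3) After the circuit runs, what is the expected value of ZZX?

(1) The probability of measuring |000> is 1/2.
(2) The final state's coefficient on |001> equals sqrt(2)/2.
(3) In the final state, ZZX has expectation 1.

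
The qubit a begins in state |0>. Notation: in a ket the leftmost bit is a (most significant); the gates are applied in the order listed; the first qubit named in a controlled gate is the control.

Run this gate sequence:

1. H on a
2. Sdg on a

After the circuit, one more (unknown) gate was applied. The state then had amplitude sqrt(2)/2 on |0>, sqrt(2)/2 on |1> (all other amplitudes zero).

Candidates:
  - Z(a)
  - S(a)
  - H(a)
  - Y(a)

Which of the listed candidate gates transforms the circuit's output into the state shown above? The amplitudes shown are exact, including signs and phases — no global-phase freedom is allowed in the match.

The applied gate was S(a).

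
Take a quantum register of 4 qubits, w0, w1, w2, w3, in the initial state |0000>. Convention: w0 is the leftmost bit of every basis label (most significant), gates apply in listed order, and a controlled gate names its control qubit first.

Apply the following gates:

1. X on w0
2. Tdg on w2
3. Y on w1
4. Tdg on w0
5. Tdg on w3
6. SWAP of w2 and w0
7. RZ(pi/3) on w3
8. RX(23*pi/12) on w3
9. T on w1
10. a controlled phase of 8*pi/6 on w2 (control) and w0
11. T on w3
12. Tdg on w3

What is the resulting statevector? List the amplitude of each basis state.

The resulting statevector has amplitude (-sqrt(3*sqrt(2) + 6)/4 - sqrt(2 - sqrt(2))/4)*exp(I*pi/3) on |0110>, (-sqrt(sqrt(2) + 2)/4 + sqrt(6 - 3*sqrt(2))/4)*exp(5*I*pi/6) on |0111>, and 0 on every other basis state.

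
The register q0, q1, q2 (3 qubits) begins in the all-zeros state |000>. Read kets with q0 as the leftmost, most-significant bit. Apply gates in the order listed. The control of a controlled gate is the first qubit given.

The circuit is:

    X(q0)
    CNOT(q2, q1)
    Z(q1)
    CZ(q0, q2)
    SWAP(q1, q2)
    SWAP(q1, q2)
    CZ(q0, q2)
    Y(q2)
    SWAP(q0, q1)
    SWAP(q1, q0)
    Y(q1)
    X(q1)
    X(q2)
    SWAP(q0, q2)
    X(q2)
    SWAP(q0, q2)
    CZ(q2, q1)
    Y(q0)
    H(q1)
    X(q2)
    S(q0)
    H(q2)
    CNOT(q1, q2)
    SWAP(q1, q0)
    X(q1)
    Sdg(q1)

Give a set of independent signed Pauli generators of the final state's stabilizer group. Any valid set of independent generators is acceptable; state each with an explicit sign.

The final state is stabilized by the group generated by -XII, -IIX, +IZI; other independent generating sets are equally valid.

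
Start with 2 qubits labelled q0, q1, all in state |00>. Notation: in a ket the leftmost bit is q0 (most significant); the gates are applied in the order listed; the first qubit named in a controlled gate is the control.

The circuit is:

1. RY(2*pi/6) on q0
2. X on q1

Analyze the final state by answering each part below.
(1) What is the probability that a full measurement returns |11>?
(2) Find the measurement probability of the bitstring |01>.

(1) The probability of measuring |11> is 1/4.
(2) A full measurement returns |01> with probability 3/4.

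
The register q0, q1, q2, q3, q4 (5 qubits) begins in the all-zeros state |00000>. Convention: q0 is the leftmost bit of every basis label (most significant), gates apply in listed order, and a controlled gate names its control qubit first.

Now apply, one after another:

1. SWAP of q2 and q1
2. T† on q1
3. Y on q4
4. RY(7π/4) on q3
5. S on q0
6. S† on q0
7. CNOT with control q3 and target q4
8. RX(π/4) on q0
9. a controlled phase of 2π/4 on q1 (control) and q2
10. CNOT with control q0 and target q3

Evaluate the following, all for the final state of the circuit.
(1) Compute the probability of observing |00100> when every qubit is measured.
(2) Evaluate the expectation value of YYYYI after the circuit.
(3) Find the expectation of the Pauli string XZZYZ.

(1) A full measurement returns |00100> with probability 0.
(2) In the final state, YYYYI has expectation 0.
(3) In the final state, XZZYZ has expectation sqrt(2)/2.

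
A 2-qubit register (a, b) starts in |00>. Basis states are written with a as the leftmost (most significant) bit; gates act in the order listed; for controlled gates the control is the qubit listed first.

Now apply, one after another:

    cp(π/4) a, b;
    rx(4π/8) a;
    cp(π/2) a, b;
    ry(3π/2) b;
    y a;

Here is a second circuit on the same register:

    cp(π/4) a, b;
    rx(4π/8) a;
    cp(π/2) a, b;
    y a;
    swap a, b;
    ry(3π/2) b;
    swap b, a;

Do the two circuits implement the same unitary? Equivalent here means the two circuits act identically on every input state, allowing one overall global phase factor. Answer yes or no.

No, they are not equivalent — no single phase factor reconciles the two unitaries.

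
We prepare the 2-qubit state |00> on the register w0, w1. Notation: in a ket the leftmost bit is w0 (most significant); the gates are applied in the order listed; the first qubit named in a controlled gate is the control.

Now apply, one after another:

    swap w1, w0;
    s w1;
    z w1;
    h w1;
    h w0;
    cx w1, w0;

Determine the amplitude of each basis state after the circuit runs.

The resulting statevector has amplitude 1/2 on |00>, 1/2 on |01>, 1/2 on |10>, 1/2 on |11>.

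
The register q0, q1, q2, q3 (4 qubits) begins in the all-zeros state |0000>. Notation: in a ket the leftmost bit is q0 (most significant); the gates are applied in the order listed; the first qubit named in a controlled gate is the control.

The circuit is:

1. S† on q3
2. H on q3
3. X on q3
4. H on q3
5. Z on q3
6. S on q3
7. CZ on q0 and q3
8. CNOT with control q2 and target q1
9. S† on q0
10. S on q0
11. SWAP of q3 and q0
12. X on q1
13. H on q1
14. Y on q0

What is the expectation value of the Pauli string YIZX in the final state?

In the final state, YIZX has expectation 0. Key observation: steps 2-5 multiply out to the identity, so the circuit reduces to the remaining gates.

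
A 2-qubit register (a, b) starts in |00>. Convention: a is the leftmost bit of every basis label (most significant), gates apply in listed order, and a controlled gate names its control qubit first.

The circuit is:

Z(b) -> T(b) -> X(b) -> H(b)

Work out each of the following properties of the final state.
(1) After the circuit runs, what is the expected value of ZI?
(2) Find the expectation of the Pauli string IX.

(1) The expectation value of ZI is 1.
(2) In the final state, IX has expectation -1.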